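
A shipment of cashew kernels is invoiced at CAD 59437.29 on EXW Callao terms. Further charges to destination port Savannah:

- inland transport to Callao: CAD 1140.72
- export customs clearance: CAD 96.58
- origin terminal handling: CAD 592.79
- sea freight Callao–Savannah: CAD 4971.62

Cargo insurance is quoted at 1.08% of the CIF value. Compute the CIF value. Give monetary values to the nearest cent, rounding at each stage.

CIF value: CAD 66962.19

Let C be the CIF value. C = EXW price + pre-shipment costs + freight + 1.08% × C
C − 1.08% × C = 59437.29 + 1140.72 + 96.58 + 592.79 + 4971.62
0.9892 × C = 66239.00
C = 66239.00 / 0.9892 = 66962.19
Insurance premium = 1.08% × 66962.19 = 723.19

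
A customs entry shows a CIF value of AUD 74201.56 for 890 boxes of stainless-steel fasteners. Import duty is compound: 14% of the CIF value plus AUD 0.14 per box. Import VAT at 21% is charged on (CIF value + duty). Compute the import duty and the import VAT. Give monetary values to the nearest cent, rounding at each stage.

Import duty: AUD 10512.82; import VAT: AUD 17790.02

Ad valorem component: 74201.56 × 14% = 10388.22
Specific component: 890 × 0.14 = 124.60
Import duty = 10388.22 + 124.60 = 10512.82
VAT base = CIF + duty = 74201.56 + 10512.82 = 84714.38
Import VAT = 84714.38 × 21% = 17790.02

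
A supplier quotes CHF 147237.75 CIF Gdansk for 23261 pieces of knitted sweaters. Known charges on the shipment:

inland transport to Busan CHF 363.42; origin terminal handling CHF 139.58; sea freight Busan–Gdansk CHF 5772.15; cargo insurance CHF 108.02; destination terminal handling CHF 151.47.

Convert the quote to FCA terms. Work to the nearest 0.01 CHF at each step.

Not relevant to the conversion: inland to port — on the seller under both CIF and FCA; already in the CIF price and stays in the FCA price. destination terminal — on the buyer under both terms; not part of either seller's price.
From CIF to FCA, the seller no longer bears: origin terminal, freight, insurance.
FCA price = 147237.75 − 139.58 − 5772.15 − 108.02 = 141218.00

FCA price: CHF 141218.00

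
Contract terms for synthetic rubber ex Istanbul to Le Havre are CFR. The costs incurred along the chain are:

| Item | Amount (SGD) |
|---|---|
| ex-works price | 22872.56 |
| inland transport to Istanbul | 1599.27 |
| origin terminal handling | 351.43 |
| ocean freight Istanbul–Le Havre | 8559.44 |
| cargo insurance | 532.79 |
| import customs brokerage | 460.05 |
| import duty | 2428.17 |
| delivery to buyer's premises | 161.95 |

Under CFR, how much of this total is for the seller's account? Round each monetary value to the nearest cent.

CFR: the seller pays costs through ocean freight to the destination port, but not insurance.
Seller's account: goods 22872.56 + inland to port 1599.27 + origin terminal 351.43 + freight 8559.44 = 33382.70
Buyer's account: insurance 532.79 + brokerage 460.05 + duty 2428.17 + delivery 161.95 = 3582.96

Seller's account: SGD 33382.70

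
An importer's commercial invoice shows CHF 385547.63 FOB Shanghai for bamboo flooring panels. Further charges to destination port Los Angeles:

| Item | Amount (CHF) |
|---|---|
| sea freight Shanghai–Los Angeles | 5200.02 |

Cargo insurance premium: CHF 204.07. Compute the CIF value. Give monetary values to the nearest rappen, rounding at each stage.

CIF value: CHF 390951.72

CIF = FOB price + freight + insurance
CIF = 385547.63 + 5200.02 + 204.07 = 390951.72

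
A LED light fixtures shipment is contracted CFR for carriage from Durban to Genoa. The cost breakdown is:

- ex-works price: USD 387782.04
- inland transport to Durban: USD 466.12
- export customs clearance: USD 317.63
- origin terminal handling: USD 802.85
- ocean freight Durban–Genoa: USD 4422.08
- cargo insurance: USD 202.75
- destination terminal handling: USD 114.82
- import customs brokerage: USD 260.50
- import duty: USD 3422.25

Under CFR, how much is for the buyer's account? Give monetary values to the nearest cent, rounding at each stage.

CFR: the seller pays costs through ocean freight to the destination port, but not insurance.
Seller's account: goods 387782.04 + inland to port 466.12 + export clearance 317.63 + origin terminal 802.85 + freight 4422.08 = 393790.72
Buyer's account: insurance 202.75 + destination terminal 114.82 + brokerage 260.50 + duty 3422.25 = 4000.32

Buyer's account: USD 4000.32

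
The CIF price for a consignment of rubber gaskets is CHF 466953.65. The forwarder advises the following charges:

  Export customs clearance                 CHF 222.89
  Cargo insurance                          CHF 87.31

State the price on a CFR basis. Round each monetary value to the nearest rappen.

Not relevant to the conversion: export clearance — on the seller under both CIF and CFR; already in the CIF price and stays in the CFR price.
From CIF to CFR, the seller no longer bears: insurance.
CFR price = 466953.65 − 87.31 = 466866.34

CFR price: CHF 466866.34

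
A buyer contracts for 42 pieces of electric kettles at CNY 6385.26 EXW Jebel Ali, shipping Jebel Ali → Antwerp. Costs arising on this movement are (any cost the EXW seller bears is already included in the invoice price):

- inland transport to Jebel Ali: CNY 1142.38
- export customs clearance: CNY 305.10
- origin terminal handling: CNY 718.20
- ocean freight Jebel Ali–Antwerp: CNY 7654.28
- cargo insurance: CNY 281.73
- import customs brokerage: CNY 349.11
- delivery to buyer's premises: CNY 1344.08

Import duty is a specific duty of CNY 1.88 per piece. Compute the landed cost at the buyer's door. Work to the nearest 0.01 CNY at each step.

EXW: the seller makes goods available at their premises; the buyer bears all onward costs.
CIF value = EXW price + inland to port + export clearance + origin terminal + freight + insurance = 6385.26 + 1142.38 + 305.10 + 718.20 + 7654.28 + 281.73 = 16486.95
Import duty = 42 × 1.88 = 78.96
Buyer bears: inland to port 1142.38 + export clearance 305.10 + origin terminal 718.20 + freight 7654.28 + insurance 281.73 + brokerage 349.11 + delivery 1344.08 + duty 78.96 = 11873.84
Landed cost = invoice 6385.26 + 11873.84 = 18259.10

Total landed cost: CNY 18259.10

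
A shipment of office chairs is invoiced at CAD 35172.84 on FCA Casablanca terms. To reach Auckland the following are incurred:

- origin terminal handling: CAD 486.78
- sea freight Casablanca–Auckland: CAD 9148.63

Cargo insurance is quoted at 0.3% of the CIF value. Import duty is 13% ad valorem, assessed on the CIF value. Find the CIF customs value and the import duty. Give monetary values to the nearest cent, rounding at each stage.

Let C be the CIF value. C = FCA price + pre-shipment costs + freight + 0.3% × C
C − 0.3% × C = 35172.84 + 486.78 + 9148.63
0.997 × C = 44808.25
C = 44808.25 / 0.997 = 44943.08
Insurance premium = 0.3% × 44943.08 = 134.83
Import duty = 44943.08 × 13% = 5842.60

CIF value: CAD 44943.08; import duty: CAD 5842.60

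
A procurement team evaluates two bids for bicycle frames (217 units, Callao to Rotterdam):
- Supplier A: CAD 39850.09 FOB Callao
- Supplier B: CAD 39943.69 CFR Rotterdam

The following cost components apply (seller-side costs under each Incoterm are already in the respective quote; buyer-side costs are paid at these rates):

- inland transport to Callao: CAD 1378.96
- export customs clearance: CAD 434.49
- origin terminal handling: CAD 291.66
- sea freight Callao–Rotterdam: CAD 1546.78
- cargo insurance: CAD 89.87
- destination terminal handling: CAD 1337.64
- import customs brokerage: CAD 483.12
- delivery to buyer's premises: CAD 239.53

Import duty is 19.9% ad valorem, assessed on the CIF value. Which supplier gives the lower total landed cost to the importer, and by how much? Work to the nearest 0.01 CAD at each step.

Supplier A (FOB):
CIF value = FOB price + freight + insurance = 39850.09 + 1546.78 + 89.87 = 41486.74
Import duty = 41486.74 × 19.9% = 8255.86
Buyer bears (A): 1546.78 + 89.87 + 1337.64 + 483.12 + 239.53 = 3696.94
Landed cost (A) = invoice 39850.09 + 3696.94 + duty 8255.86 = 51802.89
Supplier B (CFR):
CIF value = CFR price + insurance = 39943.69 + 89.87 = 40033.56
Import duty = 40033.56 × 19.9% = 7966.68
Buyer bears (B): 89.87 + 1337.64 + 483.12 + 239.53 = 2150.16
Landed cost (B) = invoice 39943.69 + 2150.16 + duty 7966.68 = 50060.53
Difference = |51802.89 − 50060.53| = 1742.36

Supplier B is cheaper by CAD 1742.36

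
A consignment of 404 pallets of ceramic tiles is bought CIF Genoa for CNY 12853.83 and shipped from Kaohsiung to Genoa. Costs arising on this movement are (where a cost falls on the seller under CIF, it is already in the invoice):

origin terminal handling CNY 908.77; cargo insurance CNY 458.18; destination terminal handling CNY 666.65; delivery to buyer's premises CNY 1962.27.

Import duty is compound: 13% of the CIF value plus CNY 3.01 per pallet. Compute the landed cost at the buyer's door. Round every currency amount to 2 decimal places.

Total landed cost: CNY 18369.79

CIF: the seller pays costs through ocean freight and marine insurance to the destination port.
Already in the invoice (seller's account under CIF): origin terminal, insurance — exclude.
The CIF price already equals the CIF value: 12853.83
Ad valorem component: 12853.83 × 13% = 1671.00
Specific component: 404 × 3.01 = 1216.04
Import duty = 1671.00 + 1216.04 = 2887.04
Buyer bears: destination terminal 666.65 + delivery 1962.27 + duty 2887.04 = 5515.96
Landed cost = invoice 12853.83 + 5515.96 = 18369.79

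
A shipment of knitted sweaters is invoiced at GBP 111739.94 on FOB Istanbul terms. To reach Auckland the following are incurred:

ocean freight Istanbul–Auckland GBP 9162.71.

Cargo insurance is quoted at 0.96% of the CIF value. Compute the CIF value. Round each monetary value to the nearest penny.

Let C be the CIF value. C = FOB price + freight + 0.96% × C
C − 0.96% × C = 111739.94 + 9162.71
0.9904 × C = 120902.65
C = 120902.65 / 0.9904 = 122074.57
Insurance premium = 0.96% × 122074.57 = 1171.92

CIF value: GBP 122074.57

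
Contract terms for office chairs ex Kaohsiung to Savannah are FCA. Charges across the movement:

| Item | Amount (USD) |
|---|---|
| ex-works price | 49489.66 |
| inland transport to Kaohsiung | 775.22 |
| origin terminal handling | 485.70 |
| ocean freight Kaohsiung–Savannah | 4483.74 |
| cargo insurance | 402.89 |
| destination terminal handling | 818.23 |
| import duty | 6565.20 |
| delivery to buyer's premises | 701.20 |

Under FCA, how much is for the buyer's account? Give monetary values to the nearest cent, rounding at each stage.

FCA: the seller delivers export-cleared goods to the carrier; the buyer bears costs from that point.
Seller's account: goods 49489.66 + inland to port 775.22 = 50264.88
Buyer's account: origin terminal 485.70 + freight 4483.74 + insurance 402.89 + destination terminal 818.23 + duty 6565.20 + delivery 701.20 = 13456.96

Buyer's account: USD 13456.96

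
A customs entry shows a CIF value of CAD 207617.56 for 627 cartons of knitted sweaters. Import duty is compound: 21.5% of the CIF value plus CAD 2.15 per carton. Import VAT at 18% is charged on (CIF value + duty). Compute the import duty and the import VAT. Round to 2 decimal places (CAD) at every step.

Ad valorem component: 207617.56 × 21.5% = 44637.78
Specific component: 627 × 2.15 = 1348.05
Import duty = 44637.78 + 1348.05 = 45985.83
VAT base = CIF + duty = 207617.56 + 45985.83 = 253603.39
Import VAT = 253603.39 × 18% = 45648.61

Import duty: CAD 45985.83; import VAT: CAD 45648.61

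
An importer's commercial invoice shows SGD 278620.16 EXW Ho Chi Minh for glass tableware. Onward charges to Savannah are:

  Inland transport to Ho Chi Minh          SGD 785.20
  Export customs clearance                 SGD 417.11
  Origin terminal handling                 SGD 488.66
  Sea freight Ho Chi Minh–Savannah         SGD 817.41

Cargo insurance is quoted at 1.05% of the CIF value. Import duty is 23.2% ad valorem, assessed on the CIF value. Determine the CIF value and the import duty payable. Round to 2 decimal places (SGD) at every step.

Let C be the CIF value. C = EXW price + pre-shipment costs + freight + 1.05% × C
C − 1.05% × C = 278620.16 + 785.20 + 417.11 + 488.66 + 817.41
0.9895 × C = 281128.54
C = 281128.54 / 0.9895 = 284111.71
Insurance premium = 1.05% × 284111.71 = 2983.17
Import duty = 284111.71 × 23.2% = 65913.92

CIF value: SGD 284111.71; import duty: SGD 65913.92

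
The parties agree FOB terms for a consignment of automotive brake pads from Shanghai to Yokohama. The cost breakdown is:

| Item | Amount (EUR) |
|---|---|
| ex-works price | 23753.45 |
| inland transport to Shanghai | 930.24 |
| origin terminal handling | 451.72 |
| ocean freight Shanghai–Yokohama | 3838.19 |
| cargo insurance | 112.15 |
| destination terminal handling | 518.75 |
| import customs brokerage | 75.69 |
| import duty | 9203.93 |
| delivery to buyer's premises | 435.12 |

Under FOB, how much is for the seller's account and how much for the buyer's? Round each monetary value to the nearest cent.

Seller: EUR 25135.41; buyer: EUR 14183.83

FOB: the seller bears costs until goods are on board at the origin port; the buyer bears freight, insurance and all costs thereafter.
Seller's account: goods 23753.45 + inland to port 930.24 + origin terminal 451.72 = 25135.41
Buyer's account: freight 3838.19 + insurance 112.15 + destination terminal 518.75 + brokerage 75.69 + duty 9203.93 + delivery 435.12 = 14183.83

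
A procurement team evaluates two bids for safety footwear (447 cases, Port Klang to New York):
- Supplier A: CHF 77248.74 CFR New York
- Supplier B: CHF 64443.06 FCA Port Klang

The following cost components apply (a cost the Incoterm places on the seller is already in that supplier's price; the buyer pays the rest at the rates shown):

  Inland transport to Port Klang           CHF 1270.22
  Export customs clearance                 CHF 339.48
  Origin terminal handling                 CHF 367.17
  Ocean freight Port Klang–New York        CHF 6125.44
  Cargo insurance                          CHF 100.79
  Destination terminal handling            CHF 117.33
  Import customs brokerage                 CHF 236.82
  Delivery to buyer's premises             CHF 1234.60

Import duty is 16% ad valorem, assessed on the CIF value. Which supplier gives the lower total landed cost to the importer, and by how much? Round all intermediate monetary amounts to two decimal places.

Supplier A (CFR):
CIF value = CFR price + insurance = 77248.74 + 100.79 = 77349.53
Import duty = 77349.53 × 16% = 12375.92
Buyer bears (A): 100.79 + 117.33 + 236.82 + 1234.60 = 1689.54
Landed cost (A) = invoice 77248.74 + 1689.54 + duty 12375.92 = 91314.20
Supplier B (FCA):
CIF value = FCA price + origin terminal + freight + insurance = 64443.06 + 367.17 + 6125.44 + 100.79 = 71036.46
Import duty = 71036.46 × 16% = 11365.83
Buyer bears (B): 367.17 + 6125.44 + 100.79 + 117.33 + 236.82 + 1234.60 = 8182.15
Landed cost (B) = invoice 64443.06 + 8182.15 + duty 11365.83 = 83991.04
Difference = |91314.20 − 83991.04| = 7323.16

Supplier B is cheaper by CHF 7323.16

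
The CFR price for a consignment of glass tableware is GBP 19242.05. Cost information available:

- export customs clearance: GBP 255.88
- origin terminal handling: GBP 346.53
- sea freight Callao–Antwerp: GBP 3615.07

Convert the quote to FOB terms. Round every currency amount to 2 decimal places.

FOB price: GBP 15626.98

Not relevant to the conversion: export clearance, origin terminal — on the seller under both CFR and FOB; already in the CFR price and stays in the FOB price.
From CFR to FOB, the seller no longer bears: freight.
FOB price = 19242.05 − 3615.07 = 15626.98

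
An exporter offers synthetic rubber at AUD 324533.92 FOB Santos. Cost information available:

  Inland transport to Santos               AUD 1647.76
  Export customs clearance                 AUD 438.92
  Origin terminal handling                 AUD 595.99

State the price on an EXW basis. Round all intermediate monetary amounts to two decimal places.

EXW price: AUD 321851.25

From FOB to EXW, the seller no longer bears: inland to port, export clearance, origin terminal.
EXW price = 324533.92 − 1647.76 − 438.92 − 595.99 = 321851.25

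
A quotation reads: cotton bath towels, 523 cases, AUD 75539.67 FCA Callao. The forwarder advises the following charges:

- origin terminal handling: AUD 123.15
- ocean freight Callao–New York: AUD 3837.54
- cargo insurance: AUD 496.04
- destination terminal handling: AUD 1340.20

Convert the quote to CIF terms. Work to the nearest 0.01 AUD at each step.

Not relevant to the conversion: destination terminal — on the buyer under both terms; not part of either seller's price.
From FCA to CIF, the seller additionally bears: origin terminal, freight, insurance.
CIF price = 75539.67 + 123.15 + 3837.54 + 496.04 = 79996.40

CIF price: AUD 79996.40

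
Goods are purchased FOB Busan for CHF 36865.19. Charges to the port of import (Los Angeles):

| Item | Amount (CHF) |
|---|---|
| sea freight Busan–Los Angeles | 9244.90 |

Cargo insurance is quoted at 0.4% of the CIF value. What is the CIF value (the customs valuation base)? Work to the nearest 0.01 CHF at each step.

CIF value: CHF 46295.27

Let C be the CIF value. C = FOB price + freight + 0.4% × C
C − 0.4% × C = 36865.19 + 9244.90
0.996 × C = 46110.09
C = 46110.09 / 0.996 = 46295.27
Insurance premium = 0.4% × 46295.27 = 185.18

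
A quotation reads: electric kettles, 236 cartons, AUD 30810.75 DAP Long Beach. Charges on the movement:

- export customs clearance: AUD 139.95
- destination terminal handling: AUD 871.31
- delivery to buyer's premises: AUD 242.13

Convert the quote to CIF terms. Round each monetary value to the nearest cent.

CIF price: AUD 29697.31

Not relevant to the conversion: export clearance — on the seller under both DAP and CIF; already in the DAP price and stays in the CIF price.
From DAP to CIF, the seller no longer bears: destination terminal, delivery.
CIF price = 30810.75 − 871.31 − 242.13 = 29697.31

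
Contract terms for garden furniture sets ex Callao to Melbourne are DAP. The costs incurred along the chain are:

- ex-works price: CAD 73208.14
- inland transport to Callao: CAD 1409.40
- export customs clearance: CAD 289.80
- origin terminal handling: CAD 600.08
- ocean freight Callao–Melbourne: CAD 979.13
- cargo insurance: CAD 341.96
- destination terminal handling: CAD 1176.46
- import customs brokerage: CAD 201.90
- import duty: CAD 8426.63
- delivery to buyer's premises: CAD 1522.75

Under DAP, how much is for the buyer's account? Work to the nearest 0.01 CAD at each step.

Buyer's account: CAD 8628.53

DAP: the seller bears all costs to the named destination except import duty and clearance.
Seller's account: goods 73208.14 + inland to port 1409.40 + export clearance 289.80 + origin terminal 600.08 + freight 979.13 + insurance 341.96 + destination terminal 1176.46 + delivery 1522.75 = 79527.72
Buyer's account: brokerage 201.90 + duty 8426.63 = 8628.53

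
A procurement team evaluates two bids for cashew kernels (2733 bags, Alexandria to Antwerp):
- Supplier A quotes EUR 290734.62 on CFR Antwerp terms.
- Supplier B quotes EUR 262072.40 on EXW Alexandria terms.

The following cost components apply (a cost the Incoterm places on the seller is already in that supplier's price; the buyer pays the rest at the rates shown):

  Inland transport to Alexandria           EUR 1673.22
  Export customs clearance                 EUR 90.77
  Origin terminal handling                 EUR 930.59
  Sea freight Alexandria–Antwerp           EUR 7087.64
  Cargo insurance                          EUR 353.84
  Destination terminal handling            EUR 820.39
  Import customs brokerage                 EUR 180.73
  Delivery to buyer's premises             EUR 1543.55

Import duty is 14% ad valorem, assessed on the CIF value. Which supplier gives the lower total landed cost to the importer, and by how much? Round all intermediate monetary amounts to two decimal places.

Supplier B is cheaper by EUR 21523.20

Supplier A (CFR):
CIF value = CFR price + insurance = 290734.62 + 353.84 = 291088.46
Import duty = 291088.46 × 14% = 40752.38
Buyer bears (A): 353.84 + 820.39 + 180.73 + 1543.55 = 2898.51
Landed cost (A) = invoice 290734.62 + 2898.51 + duty 40752.38 = 334385.51
Supplier B (EXW):
CIF value = EXW price + inland to port + export clearance + origin terminal + freight + insurance = 262072.40 + 1673.22 + 90.77 + 930.59 + 7087.64 + 353.84 = 272208.46
Import duty = 272208.46 × 14% = 38109.18
Buyer bears (B): 1673.22 + 90.77 + 930.59 + 7087.64 + 353.84 + 820.39 + 180.73 + 1543.55 = 12680.73
Landed cost (B) = invoice 262072.40 + 12680.73 + duty 38109.18 = 312862.31
Difference = |334385.51 − 312862.31| = 21523.20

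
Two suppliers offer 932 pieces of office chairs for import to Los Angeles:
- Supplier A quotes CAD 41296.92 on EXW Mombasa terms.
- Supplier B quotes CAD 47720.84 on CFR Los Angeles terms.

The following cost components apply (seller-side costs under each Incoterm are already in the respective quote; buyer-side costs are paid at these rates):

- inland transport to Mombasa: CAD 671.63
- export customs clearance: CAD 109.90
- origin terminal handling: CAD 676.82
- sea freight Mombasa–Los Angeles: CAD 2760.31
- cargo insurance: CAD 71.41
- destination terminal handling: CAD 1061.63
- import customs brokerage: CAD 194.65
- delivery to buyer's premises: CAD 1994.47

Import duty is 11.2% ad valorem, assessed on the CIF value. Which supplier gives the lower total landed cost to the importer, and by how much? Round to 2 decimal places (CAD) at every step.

Supplier A is cheaper by CAD 2452.25

Supplier A (EXW):
CIF value = EXW price + inland to port + export clearance + origin terminal + freight + insurance = 41296.92 + 671.63 + 109.90 + 676.82 + 2760.31 + 71.41 = 45586.99
Import duty = 45586.99 × 11.2% = 5105.74
Buyer bears (A): 671.63 + 109.90 + 676.82 + 2760.31 + 71.41 + 1061.63 + 194.65 + 1994.47 = 7540.82
Landed cost (A) = invoice 41296.92 + 7540.82 + duty 5105.74 = 53943.48
Supplier B (CFR):
CIF value = CFR price + insurance = 47720.84 + 71.41 = 47792.25
Import duty = 47792.25 × 11.2% = 5352.73
Buyer bears (B): 71.41 + 1061.63 + 194.65 + 1994.47 = 3322.16
Landed cost (B) = invoice 47720.84 + 3322.16 + duty 5352.73 = 56395.73
Difference = |53943.48 − 56395.73| = 2452.25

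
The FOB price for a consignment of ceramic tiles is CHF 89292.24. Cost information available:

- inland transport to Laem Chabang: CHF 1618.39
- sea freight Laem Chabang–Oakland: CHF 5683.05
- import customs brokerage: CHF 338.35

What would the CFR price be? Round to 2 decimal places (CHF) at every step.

CFR price: CHF 94975.29

Not relevant to the conversion: inland to port — on the seller under both FOB and CFR; already in the FOB price and stays in the CFR price. brokerage — on the buyer under both terms; not part of either seller's price.
From FOB to CFR, the seller additionally bears: freight.
CFR price = 89292.24 + 5683.05 = 94975.29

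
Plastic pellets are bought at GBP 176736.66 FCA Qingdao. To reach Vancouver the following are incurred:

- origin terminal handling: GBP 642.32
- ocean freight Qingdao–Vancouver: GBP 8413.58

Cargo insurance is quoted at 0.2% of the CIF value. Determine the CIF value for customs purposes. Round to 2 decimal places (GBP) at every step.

Let C be the CIF value. C = FCA price + pre-shipment costs + freight + 0.2% × C
C − 0.2% × C = 176736.66 + 642.32 + 8413.58
0.998 × C = 185792.56
C = 185792.56 / 0.998 = 186164.89
Insurance premium = 0.2% × 186164.89 = 372.33

CIF value: GBP 186164.89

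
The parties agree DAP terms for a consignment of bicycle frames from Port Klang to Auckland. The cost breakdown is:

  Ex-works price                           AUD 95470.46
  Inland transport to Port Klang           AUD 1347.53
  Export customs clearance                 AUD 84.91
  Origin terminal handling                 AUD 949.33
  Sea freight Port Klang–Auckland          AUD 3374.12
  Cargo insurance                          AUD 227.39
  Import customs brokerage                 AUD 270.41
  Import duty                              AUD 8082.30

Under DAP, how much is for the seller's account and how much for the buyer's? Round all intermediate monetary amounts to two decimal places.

DAP: the seller bears all costs to the named destination except import duty and clearance.
Seller's account: goods 95470.46 + inland to port 1347.53 + export clearance 84.91 + origin terminal 949.33 + freight 3374.12 + insurance 227.39 = 101453.74
Buyer's account: brokerage 270.41 + duty 8082.30 = 8352.71

Seller: AUD 101453.74; buyer: AUD 8352.71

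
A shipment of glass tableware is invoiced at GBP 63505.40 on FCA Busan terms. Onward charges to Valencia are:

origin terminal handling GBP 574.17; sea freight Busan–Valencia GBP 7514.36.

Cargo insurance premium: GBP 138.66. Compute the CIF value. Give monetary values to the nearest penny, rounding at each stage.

CIF value: GBP 71732.59

CIF = FCA price + pre-shipment costs + freight + insurance
CIF = 63505.40 + 574.17 + 7514.36 + 138.66 = 71732.59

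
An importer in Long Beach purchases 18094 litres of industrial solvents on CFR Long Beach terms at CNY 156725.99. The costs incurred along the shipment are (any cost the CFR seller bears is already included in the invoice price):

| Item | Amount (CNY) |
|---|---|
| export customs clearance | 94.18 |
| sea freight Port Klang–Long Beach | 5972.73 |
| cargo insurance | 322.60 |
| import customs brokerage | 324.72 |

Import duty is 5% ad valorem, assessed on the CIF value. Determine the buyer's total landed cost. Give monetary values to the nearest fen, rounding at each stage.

Total landed cost: CNY 165225.74

CFR: the seller pays costs through ocean freight to the destination port, but not insurance.
Already in the invoice (seller's account under CFR): export clearance, freight — exclude.
CIF value = CFR price + insurance = 156725.99 + 322.60 = 157048.59
Import duty = 157048.59 × 5% = 7852.43
Buyer bears: insurance 322.60 + brokerage 324.72 + duty 7852.43 = 8499.75
Landed cost = invoice 156725.99 + 8499.75 = 165225.74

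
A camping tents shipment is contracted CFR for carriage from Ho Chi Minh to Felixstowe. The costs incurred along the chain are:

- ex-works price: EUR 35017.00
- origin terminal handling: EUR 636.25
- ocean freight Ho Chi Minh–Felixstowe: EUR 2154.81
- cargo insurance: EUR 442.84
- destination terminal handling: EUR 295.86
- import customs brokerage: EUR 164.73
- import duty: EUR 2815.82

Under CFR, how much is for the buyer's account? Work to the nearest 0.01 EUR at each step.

CFR: the seller pays costs through ocean freight to the destination port, but not insurance.
Seller's account: goods 35017.00 + origin terminal 636.25 + freight 2154.81 = 37808.06
Buyer's account: insurance 442.84 + destination terminal 295.86 + brokerage 164.73 + duty 2815.82 = 3719.25

Buyer's account: EUR 3719.25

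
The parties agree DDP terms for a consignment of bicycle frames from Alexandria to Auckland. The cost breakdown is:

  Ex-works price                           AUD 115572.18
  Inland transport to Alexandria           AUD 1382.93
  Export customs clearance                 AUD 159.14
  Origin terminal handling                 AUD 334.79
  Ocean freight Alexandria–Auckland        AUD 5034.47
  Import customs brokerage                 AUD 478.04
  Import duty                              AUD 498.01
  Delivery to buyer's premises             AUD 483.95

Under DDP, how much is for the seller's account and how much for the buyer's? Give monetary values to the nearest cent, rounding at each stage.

Seller: AUD 123943.51; buyer: AUD 0.00

DDP: the seller bears all costs including import duty.
Seller's account: goods 115572.18 + inland to port 1382.93 + export clearance 159.14 + origin terminal 334.79 + freight 5034.47 + brokerage 478.04 + duty 498.01 + delivery 483.95 = 123943.51
Buyer's account: 0.00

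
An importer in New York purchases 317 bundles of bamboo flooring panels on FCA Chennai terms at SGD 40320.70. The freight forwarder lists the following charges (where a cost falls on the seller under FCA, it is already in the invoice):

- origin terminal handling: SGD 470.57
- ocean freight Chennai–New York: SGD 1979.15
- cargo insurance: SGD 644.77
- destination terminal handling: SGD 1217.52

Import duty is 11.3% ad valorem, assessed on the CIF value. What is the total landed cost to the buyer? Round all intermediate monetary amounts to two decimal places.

Total landed cost: SGD 49538.63

FCA: the seller delivers export-cleared goods to the carrier; the buyer bears costs from that point.
CIF value = FCA price + origin terminal + freight + insurance = 40320.70 + 470.57 + 1979.15 + 644.77 = 43415.19
Import duty = 43415.19 × 11.3% = 4905.92
Buyer bears: origin terminal 470.57 + freight 1979.15 + insurance 644.77 + destination terminal 1217.52 + duty 4905.92 = 9217.93
Landed cost = invoice 40320.70 + 9217.93 = 49538.63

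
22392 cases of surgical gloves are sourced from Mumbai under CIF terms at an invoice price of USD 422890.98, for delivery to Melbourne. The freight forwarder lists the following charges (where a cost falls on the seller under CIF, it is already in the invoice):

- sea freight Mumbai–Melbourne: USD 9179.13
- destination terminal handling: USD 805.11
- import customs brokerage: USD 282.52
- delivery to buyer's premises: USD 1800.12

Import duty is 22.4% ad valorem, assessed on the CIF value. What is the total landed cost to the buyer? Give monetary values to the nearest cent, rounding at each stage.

Total landed cost: USD 520506.31

CIF: the seller pays costs through ocean freight and marine insurance to the destination port.
Already in the invoice (seller's account under CIF): freight — exclude.
The CIF price already equals the CIF value: 422890.98
Import duty = 422890.98 × 22.4% = 94727.58
Buyer bears: destination terminal 805.11 + brokerage 282.52 + delivery 1800.12 + duty 94727.58 = 97615.33
Landed cost = invoice 422890.98 + 97615.33 = 520506.31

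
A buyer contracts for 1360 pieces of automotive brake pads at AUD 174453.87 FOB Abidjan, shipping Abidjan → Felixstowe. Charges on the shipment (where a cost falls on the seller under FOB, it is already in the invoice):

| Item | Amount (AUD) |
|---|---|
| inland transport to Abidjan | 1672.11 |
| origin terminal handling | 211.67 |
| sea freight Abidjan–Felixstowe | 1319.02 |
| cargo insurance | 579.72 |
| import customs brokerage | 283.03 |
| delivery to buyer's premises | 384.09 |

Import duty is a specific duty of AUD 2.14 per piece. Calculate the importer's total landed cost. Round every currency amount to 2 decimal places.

Total landed cost: AUD 179930.13

FOB: the seller bears costs until goods are on board at the origin port; the buyer bears freight, insurance and all costs thereafter.
Already in the invoice (seller's account under FOB): inland to port, origin terminal — exclude.
CIF value = FOB price + freight + insurance = 174453.87 + 1319.02 + 579.72 = 176352.61
Import duty = 1360 × 2.14 = 2910.40
Buyer bears: freight 1319.02 + insurance 579.72 + brokerage 283.03 + delivery 384.09 + duty 2910.40 = 5476.26
Landed cost = invoice 174453.87 + 5476.26 = 179930.13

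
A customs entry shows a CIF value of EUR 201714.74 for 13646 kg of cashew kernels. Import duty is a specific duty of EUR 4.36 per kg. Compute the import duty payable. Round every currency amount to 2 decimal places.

Import duty = 13646 × 4.36 = 59496.56

Import duty: EUR 59496.56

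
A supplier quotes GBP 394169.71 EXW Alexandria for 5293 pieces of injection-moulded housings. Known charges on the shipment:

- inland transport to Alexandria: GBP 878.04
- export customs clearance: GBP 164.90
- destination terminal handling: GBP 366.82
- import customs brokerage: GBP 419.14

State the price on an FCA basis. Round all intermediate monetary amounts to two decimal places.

Not relevant to the conversion: brokerage, destination terminal — on the buyer under both terms; not part of either seller's price.
From EXW to FCA, the seller additionally bears: inland to port, export clearance.
FCA price = 394169.71 + 878.04 + 164.90 = 395212.65

FCA price: GBP 395212.65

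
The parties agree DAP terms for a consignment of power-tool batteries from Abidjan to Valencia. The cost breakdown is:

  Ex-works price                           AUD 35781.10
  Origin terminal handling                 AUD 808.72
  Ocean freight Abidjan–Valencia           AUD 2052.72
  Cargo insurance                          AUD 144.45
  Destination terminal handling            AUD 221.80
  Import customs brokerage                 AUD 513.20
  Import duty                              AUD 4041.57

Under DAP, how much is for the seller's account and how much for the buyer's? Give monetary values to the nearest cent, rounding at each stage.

Seller: AUD 39008.79; buyer: AUD 4554.77

DAP: the seller bears all costs to the named destination except import duty and clearance.
Seller's account: goods 35781.10 + origin terminal 808.72 + freight 2052.72 + insurance 144.45 + destination terminal 221.80 = 39008.79
Buyer's account: brokerage 513.20 + duty 4041.57 = 4554.77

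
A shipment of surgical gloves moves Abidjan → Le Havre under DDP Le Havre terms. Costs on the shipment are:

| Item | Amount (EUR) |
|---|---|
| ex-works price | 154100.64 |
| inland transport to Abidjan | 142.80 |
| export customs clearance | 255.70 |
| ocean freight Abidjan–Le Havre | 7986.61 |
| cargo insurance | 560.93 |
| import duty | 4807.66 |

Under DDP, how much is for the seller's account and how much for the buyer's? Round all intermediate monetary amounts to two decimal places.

Seller: EUR 167854.34; buyer: EUR 0.00

DDP: the seller bears all costs including import duty.
Seller's account: goods 154100.64 + inland to port 142.80 + export clearance 255.70 + freight 7986.61 + insurance 560.93 + duty 4807.66 = 167854.34
Buyer's account: 0.00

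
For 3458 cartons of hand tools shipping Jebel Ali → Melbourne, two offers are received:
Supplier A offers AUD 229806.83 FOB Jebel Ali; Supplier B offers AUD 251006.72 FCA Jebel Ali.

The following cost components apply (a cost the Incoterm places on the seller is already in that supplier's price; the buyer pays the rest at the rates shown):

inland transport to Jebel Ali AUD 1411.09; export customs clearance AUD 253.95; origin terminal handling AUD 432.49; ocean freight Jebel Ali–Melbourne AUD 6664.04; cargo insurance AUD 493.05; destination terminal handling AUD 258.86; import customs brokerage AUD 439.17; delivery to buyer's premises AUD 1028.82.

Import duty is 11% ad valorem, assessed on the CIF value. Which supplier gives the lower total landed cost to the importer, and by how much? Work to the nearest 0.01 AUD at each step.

Supplier A is cheaper by AUD 24011.94

Supplier A (FOB):
CIF value = FOB price + freight + insurance = 229806.83 + 6664.04 + 493.05 = 236963.92
Import duty = 236963.92 × 11% = 26066.03
Buyer bears (A): 6664.04 + 493.05 + 258.86 + 439.17 + 1028.82 = 8883.94
Landed cost (A) = invoice 229806.83 + 8883.94 + duty 26066.03 = 264756.80
Supplier B (FCA):
CIF value = FCA price + origin terminal + freight + insurance = 251006.72 + 432.49 + 6664.04 + 493.05 = 258596.30
Import duty = 258596.30 × 11% = 28445.59
Buyer bears (B): 432.49 + 6664.04 + 493.05 + 258.86 + 439.17 + 1028.82 = 9316.43
Landed cost (B) = invoice 251006.72 + 9316.43 + duty 28445.59 = 288768.74
Difference = |264756.80 − 288768.74| = 24011.94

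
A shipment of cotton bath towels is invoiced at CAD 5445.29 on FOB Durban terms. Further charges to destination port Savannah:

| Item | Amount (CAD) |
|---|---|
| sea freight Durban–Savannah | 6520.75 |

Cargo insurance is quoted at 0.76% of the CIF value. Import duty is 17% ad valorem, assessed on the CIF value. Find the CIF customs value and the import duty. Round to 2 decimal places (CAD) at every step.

Let C be the CIF value. C = FOB price + freight + 0.76% × C
C − 0.76% × C = 5445.29 + 6520.75
0.9924 × C = 11966.04
C = 11966.04 / 0.9924 = 12057.68
Insurance premium = 0.76% × 12057.68 = 91.64
Import duty = 12057.68 × 17% = 2049.81

CIF value: CAD 12057.68; import duty: CAD 2049.81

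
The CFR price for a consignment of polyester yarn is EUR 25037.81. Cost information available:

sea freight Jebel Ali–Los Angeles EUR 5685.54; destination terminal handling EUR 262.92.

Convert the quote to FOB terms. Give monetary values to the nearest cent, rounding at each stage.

FOB price: EUR 19352.27

Not relevant to the conversion: destination terminal — on the buyer under both terms; not part of either seller's price.
From CFR to FOB, the seller no longer bears: freight.
FOB price = 25037.81 − 5685.54 = 19352.27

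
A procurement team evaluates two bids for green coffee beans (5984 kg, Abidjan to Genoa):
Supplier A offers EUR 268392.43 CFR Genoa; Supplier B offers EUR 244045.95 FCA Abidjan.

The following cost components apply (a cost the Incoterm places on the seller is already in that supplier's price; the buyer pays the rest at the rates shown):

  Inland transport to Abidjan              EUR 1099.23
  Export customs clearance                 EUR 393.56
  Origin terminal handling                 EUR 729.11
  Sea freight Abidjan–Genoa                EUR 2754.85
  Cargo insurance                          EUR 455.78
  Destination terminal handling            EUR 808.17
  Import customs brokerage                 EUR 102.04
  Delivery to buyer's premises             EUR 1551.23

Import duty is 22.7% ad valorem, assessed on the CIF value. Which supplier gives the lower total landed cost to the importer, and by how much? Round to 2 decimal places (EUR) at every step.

Supplier A (CFR):
CIF value = CFR price + insurance = 268392.43 + 455.78 = 268848.21
Import duty = 268848.21 × 22.7% = 61028.54
Buyer bears (A): 455.78 + 808.17 + 102.04 + 1551.23 = 2917.22
Landed cost (A) = invoice 268392.43 + 2917.22 + duty 61028.54 = 332338.19
Supplier B (FCA):
CIF value = FCA price + origin terminal + freight + insurance = 244045.95 + 729.11 + 2754.85 + 455.78 = 247985.69
Import duty = 247985.69 × 22.7% = 56292.75
Buyer bears (B): 729.11 + 2754.85 + 455.78 + 808.17 + 102.04 + 1551.23 = 6401.18
Landed cost (B) = invoice 244045.95 + 6401.18 + duty 56292.75 = 306739.88
Difference = |332338.19 − 306739.88| = 25598.31

Supplier B is cheaper by EUR 25598.31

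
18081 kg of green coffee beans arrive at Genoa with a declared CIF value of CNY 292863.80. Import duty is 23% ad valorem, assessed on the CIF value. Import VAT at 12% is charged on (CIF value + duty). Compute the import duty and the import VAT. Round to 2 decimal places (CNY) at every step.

Import duty = 292863.80 × 23% = 67358.67
VAT base = CIF + duty = 292863.80 + 67358.67 = 360222.47
Import VAT = 360222.47 × 12% = 43226.70

Import duty: CNY 67358.67; import VAT: CNY 43226.70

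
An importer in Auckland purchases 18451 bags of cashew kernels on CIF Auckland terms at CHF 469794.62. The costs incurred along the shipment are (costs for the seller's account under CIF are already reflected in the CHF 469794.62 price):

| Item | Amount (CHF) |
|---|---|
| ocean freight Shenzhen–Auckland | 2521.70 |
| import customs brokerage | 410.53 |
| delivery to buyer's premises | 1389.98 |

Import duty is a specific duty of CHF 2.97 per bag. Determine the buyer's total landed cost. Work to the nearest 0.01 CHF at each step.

Total landed cost: CHF 526394.60

CIF: the seller pays costs through ocean freight and marine insurance to the destination port.
Already in the invoice (seller's account under CIF): freight — exclude.
The CIF price already equals the CIF value: 469794.62
Import duty = 18451 × 2.97 = 54799.47
Buyer bears: brokerage 410.53 + delivery 1389.98 + duty 54799.47 = 56599.98
Landed cost = invoice 469794.62 + 56599.98 = 526394.60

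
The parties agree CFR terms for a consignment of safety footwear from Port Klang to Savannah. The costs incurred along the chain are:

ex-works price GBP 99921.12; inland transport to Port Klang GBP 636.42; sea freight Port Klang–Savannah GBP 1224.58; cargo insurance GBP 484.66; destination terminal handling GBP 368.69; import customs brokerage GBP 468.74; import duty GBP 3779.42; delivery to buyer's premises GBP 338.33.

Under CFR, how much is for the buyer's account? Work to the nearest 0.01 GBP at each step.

CFR: the seller pays costs through ocean freight to the destination port, but not insurance.
Seller's account: goods 99921.12 + inland to port 636.42 + freight 1224.58 = 101782.12
Buyer's account: insurance 484.66 + destination terminal 368.69 + brokerage 468.74 + duty 3779.42 + delivery 338.33 = 5439.84

Buyer's account: GBP 5439.84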